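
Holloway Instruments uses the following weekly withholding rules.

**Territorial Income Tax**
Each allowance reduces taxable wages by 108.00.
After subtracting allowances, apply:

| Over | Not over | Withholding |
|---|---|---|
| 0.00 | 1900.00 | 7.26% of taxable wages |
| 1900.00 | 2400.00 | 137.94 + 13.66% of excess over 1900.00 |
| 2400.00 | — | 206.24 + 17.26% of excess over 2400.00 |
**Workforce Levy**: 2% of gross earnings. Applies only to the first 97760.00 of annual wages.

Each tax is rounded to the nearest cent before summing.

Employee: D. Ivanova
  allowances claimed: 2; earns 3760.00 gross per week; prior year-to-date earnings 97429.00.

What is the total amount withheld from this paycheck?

410.31

Territorial Income Tax: taxable = 3760.00 − 2×108.00 = 3544.00
  206.24 + 17.26% × (3544.00 − 2400.00) = 206.24 + 17.26% × 1144.00 = 403.69
Workforce Levy: cap 97760.00 − YTD 97429.00 = 331.00 subject; 2% × 331.00 = 6.62
Total: 403.69 + 6.62 = 410.31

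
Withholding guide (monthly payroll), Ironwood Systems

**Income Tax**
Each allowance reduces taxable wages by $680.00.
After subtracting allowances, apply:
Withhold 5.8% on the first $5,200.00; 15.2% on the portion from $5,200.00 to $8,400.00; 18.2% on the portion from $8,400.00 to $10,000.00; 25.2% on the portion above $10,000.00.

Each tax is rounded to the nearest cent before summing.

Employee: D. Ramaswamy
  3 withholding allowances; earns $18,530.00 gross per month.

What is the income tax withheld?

Income Tax: taxable = $18,530.00 − 3×$680.00 = $16,490.00
  $1,079.20 + 25.2% × ($16,490.00 − $10,000.00) = $1,079.20 + 25.2% × $6,490.00 = $2,714.68

$2,714.68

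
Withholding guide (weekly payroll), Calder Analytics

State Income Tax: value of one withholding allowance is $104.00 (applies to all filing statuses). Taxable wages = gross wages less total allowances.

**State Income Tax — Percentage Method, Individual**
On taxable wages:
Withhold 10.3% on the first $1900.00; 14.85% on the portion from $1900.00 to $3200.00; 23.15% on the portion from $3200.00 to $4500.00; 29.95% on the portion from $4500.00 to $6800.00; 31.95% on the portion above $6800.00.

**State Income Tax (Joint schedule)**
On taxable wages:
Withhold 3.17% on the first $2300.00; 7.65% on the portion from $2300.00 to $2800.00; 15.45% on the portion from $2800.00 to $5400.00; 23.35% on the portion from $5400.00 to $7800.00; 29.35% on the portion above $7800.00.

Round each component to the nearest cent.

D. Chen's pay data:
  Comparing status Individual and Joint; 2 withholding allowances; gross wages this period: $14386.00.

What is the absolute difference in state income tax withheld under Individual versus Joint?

State Income Tax (Individual): taxable = $14386.00 − 2×$104.00 = $14178.00
  $1378.55 + 31.95% × ($14178.00 − $6800.00) = $1378.55 + 31.95% × $7378.00 = $3735.82
State Income Tax (Joint): taxable = $14386.00 − 2×$104.00 = $14178.00
  $1073.26 + 29.35% × ($14178.00 − $7800.00) = $1073.26 + 29.35% × $6378.00 = $2945.20
Difference: |$3735.82 − $2945.20| = $790.62 (higher under Individual)

$790.62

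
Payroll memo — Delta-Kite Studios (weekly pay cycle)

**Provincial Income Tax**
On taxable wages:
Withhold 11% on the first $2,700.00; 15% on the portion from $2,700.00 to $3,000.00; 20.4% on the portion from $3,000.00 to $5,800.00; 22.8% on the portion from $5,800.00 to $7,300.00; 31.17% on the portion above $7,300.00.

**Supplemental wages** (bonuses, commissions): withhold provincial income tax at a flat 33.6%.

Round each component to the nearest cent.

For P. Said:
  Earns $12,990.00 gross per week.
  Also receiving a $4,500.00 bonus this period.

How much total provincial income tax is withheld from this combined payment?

$4,540.77

Provincial Income Tax: taxable = $12,990.00
  $1,255.20 + 31.17% × ($12,990.00 − $7,300.00) = $1,255.20 + 31.17% × $5,690.00 = $3,028.77
Supplemental (33.6% flat on bonus): 33.6% × $4,500.00 = $1,512.00
Total provincial income tax: $3,028.77 + $1,512.00 = $4,540.77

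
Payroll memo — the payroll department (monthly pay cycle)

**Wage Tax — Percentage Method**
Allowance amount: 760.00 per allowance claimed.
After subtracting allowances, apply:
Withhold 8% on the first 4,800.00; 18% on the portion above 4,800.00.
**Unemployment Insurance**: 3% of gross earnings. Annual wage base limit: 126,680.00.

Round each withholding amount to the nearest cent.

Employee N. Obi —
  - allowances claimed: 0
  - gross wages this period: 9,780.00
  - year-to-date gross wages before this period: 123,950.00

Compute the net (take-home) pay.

Wage Tax: taxable = 9,780.00
  384.00 + 18% × (9,780.00 − 4,800.00) = 384.00 + 18% × 4,980.00 = 1,280.40
Unemployment Insurance: cap 126,680.00 − YTD 123,950.00 = 2,730.00 subject; 3% × 2,730.00 = 81.90
Total withheld: 1,280.40 + 81.90 = 1,362.30
Net pay: 9,780.00 − 1,362.30 = 8,417.70

8,417.70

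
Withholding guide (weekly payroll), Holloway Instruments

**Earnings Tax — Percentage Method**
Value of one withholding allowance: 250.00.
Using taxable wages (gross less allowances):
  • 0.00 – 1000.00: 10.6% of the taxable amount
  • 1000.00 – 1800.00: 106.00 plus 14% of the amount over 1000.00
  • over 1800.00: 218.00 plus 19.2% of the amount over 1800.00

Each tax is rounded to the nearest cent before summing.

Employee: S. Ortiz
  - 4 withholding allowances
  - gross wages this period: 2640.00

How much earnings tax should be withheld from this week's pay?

Earnings Tax: taxable = 2640.00 − 4×250.00 = 1640.00
  106.00 + 14% × (1640.00 − 1000.00) = 106.00 + 14% × 640.00 = 195.60

195.60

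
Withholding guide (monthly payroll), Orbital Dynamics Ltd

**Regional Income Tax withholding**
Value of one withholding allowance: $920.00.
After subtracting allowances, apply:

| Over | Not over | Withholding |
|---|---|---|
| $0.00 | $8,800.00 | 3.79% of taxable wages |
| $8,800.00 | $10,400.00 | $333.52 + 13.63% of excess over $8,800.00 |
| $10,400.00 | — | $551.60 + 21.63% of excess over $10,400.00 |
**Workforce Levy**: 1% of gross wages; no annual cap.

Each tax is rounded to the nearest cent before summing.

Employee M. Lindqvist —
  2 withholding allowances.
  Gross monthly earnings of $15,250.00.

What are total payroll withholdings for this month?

Regional Income Tax: taxable = $15,250.00 − 2×$920.00 = $13,410.00
  $551.60 + 21.63% × ($13,410.00 − $10,400.00) = $551.60 + 21.63% × $3,010.00 = $1,202.66
Workforce Levy: 1% × $15,250.00 = $152.50
Total: $1,202.66 + $152.50 = $1,355.16

$1,355.16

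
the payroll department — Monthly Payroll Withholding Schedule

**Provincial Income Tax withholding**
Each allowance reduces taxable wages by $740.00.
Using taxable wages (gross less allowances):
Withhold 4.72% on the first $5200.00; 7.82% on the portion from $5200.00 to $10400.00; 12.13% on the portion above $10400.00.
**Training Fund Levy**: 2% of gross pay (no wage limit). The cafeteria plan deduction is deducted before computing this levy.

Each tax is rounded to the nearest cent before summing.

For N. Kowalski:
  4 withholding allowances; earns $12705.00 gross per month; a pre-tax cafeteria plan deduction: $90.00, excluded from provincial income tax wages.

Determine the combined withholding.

Provincial Income Tax: taxable = $12705.00 − $90.00 − 4×$740.00 = $9655.00
  $245.44 + 7.82% × ($9655.00 − $5200.00) = $245.44 + 7.82% × $4455.00 = $593.82
Training Fund Levy: 2% × $12615.00 = $252.30
Total: $593.82 + $252.30 = $846.12

$846.12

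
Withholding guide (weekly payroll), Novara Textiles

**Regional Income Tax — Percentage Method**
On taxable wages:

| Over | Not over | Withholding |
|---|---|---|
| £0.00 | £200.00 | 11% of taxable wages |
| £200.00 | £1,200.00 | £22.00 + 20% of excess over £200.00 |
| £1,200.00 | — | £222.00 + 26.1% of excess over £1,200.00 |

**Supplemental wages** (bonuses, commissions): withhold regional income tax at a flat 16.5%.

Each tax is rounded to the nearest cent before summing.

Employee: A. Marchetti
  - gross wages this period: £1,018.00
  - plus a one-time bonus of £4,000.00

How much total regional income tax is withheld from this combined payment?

£845.60

Regional Income Tax: taxable = £1,018.00
  £22.00 + 20% × (£1,018.00 − £200.00) = £22.00 + 20% × £818.00 = £185.60
Supplemental (16.5% flat on bonus): 16.5% × £4,000.00 = £660.00
Total regional income tax: £185.60 + £660.00 = £845.60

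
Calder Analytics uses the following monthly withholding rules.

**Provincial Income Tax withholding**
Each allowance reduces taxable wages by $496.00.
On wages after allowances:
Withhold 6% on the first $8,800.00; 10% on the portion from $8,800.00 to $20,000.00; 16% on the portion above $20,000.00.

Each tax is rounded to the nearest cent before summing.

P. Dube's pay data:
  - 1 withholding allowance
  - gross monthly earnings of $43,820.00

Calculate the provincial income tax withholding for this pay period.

Provincial Income Tax: taxable = $43,820.00 − 1×$496.00 = $43,324.00
  $1,648.00 + 16% × ($43,324.00 − $20,000.00) = $1,648.00 + 16% × $23,324.00 = $5,379.84

$5,379.84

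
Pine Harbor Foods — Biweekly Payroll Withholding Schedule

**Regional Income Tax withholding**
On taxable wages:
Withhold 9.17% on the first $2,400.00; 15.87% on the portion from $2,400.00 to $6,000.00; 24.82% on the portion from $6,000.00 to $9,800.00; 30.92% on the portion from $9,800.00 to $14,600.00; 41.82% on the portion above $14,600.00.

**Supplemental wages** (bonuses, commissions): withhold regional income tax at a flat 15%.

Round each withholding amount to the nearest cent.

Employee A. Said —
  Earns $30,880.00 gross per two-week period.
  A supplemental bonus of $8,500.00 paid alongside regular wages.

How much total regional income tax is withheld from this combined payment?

$11,302.02

Regional Income Tax: taxable = $30,880.00
  $3,218.72 + 41.82% × ($30,880.00 − $14,600.00) = $3,218.72 + 41.82% × $16,280.00 = $10,027.02
Supplemental (15% flat on bonus): 15% × $8,500.00 = $1,275.00
Total regional income tax: $10,027.02 + $1,275.00 = $11,302.02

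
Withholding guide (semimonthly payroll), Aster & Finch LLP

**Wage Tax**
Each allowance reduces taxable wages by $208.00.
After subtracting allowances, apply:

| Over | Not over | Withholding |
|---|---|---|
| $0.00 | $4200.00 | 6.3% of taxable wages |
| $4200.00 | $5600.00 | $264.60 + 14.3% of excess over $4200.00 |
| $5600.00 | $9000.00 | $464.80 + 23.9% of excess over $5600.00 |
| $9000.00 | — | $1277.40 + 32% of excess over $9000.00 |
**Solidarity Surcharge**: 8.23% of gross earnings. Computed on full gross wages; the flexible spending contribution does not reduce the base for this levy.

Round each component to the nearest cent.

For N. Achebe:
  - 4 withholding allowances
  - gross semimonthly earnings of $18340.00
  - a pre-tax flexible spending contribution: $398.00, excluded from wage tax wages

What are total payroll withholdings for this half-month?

Wage Tax: taxable = $18340.00 − $398.00 − 4×$208.00 = $17110.00
  $1277.40 + 32% × ($17110.00 − $9000.00) = $1277.40 + 32% × $8110.00 = $3872.60
Solidarity Surcharge: 8.23% × $18340.00 = $1509.38
Total: $3872.60 + $1509.38 = $5381.98

$5381.98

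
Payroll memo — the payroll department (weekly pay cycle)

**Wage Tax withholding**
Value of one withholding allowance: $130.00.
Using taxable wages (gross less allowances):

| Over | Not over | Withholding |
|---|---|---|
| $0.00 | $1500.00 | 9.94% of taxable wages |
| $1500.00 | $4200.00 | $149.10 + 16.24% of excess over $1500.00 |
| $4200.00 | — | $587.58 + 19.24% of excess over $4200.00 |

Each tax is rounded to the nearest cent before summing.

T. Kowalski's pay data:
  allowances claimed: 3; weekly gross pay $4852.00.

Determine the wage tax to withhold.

$637.99

Wage Tax: taxable = $4852.00 − 3×$130.00 = $4462.00
  $587.58 + 19.24% × ($4462.00 − $4200.00) = $587.58 + 19.24% × $262.00 = $637.99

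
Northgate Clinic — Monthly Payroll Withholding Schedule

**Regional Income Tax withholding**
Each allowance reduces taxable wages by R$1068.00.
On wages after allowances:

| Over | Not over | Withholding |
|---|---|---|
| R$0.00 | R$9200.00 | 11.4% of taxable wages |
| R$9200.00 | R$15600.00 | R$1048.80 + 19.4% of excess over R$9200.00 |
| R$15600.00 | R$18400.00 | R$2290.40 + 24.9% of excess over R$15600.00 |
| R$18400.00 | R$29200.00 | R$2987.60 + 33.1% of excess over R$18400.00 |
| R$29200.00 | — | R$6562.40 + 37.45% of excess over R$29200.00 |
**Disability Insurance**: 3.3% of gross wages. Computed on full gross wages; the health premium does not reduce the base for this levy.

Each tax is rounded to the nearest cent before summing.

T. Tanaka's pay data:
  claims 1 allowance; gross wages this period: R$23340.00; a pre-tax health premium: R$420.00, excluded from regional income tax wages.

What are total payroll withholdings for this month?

R$4900.43

Regional Income Tax: taxable = R$23340.00 − R$420.00 − 1×R$1068.00 = R$21852.00
  R$2987.60 + 33.1% × (R$21852.00 − R$18400.00) = R$2987.60 + 33.1% × R$3452.00 = R$4130.21
Disability Insurance: 3.3% × R$23340.00 = R$770.22
Total: R$4130.21 + R$770.22 = R$4900.43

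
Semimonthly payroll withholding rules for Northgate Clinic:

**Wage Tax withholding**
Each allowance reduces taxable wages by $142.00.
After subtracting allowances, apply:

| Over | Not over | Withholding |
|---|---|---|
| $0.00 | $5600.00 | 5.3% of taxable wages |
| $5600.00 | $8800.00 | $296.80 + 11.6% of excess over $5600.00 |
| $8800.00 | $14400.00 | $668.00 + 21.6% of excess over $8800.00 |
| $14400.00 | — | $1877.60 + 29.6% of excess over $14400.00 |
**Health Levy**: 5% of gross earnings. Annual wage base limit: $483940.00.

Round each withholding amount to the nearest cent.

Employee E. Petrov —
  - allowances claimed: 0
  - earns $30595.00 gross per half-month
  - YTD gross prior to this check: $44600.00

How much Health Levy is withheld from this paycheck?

Health Levy: 5% × $30595.00 = $1529.75

$1529.75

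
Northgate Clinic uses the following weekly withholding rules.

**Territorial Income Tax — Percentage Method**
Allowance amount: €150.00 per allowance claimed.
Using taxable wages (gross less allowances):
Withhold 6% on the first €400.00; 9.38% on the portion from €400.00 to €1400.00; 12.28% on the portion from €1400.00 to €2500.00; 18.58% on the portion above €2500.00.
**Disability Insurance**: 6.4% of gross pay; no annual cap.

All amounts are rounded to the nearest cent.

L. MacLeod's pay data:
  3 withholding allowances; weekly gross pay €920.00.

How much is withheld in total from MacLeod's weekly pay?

€89.45

Territorial Income Tax: taxable = €920.00 − 3×€150.00 = €470.00
  €24.00 + 9.38% × (€470.00 − €400.00) = €24.00 + 9.38% × €70.00 = €30.57
Disability Insurance: 6.4% × €920.00 = €58.88
Total: €30.57 + €58.88 = €89.45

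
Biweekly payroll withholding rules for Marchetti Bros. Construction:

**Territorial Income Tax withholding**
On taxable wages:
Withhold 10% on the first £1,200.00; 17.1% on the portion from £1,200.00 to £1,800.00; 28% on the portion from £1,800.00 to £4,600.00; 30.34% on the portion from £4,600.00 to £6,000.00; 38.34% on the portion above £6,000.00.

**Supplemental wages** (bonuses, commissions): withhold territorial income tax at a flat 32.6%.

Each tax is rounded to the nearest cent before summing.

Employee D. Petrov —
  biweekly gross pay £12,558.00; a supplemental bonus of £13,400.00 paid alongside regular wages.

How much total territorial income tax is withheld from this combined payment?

£8,314.10

Territorial Income Tax: taxable = £12,558.00
  £1,431.36 + 38.34% × (£12,558.00 − £6,000.00) = £1,431.36 + 38.34% × £6,558.00 = £3,945.70
Supplemental (32.6% flat on bonus): 32.6% × £13,400.00 = £4,368.40
Total territorial income tax: £3,945.70 + £4,368.40 = £8,314.10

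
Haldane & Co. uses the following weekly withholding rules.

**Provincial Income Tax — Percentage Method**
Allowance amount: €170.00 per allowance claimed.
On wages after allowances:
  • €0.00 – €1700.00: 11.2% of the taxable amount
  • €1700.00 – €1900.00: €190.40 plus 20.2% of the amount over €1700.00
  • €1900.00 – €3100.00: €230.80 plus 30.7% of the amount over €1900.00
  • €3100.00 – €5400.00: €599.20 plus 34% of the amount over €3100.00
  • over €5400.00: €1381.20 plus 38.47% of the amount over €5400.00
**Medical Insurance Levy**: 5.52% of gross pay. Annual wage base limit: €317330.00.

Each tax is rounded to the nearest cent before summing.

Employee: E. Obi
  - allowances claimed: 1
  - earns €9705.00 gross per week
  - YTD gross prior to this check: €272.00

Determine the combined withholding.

€3507.65

Provincial Income Tax: taxable = €9705.00 − 1×€170.00 = €9535.00
  €1381.20 + 38.47% × (€9535.00 − €5400.00) = €1381.20 + 38.47% × €4135.00 = €2971.93
Medical Insurance Levy: 5.52% × €9705.00 = €535.72
Total: €2971.93 + €535.72 = €3507.65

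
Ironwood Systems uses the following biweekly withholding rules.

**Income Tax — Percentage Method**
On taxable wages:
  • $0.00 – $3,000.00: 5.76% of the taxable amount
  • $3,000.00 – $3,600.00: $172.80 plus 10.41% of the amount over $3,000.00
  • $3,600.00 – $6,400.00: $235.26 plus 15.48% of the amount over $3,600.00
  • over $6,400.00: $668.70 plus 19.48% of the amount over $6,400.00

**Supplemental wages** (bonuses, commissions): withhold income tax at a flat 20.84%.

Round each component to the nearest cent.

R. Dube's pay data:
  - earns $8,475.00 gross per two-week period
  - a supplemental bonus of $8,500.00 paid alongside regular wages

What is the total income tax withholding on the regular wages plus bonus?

$2,844.31

Income Tax: taxable = $8,475.00
  $668.70 + 19.48% × ($8,475.00 − $6,400.00) = $668.70 + 19.48% × $2,075.00 = $1,072.91
Supplemental (20.84% flat on bonus): 20.84% × $8,500.00 = $1,771.40
Total income tax: $1,072.91 + $1,771.40 = $2,844.31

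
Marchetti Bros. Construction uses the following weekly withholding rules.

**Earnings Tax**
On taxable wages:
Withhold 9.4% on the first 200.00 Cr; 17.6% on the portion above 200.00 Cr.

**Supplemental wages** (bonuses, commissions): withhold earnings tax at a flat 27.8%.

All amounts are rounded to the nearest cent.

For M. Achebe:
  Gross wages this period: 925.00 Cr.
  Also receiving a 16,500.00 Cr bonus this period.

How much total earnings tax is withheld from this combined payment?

Earnings Tax: taxable = 925.00 Cr
  18.80 Cr + 17.6% × (925.00 Cr − 200.00 Cr) = 18.80 Cr + 17.6% × 725.00 Cr = 146.40 Cr
Supplemental (27.8% flat on bonus): 27.8% × 16,500.00 Cr = 4,587.00 Cr
Total earnings tax: 146.40 Cr + 4,587.00 Cr = 4,733.40 Cr

4,733.40 Cr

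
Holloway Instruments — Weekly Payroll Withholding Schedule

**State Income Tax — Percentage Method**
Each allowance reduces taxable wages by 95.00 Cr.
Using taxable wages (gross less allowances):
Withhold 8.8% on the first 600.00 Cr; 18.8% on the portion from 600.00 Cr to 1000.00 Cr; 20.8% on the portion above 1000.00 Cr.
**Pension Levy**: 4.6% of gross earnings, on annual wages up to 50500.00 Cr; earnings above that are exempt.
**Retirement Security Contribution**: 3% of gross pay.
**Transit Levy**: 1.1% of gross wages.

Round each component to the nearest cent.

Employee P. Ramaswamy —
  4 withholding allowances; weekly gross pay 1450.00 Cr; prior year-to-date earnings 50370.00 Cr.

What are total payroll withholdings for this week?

207.99 Cr

State Income Tax: taxable = 1450.00 Cr − 4×95.00 Cr = 1070.00 Cr
  128.00 Cr + 20.8% × (1070.00 Cr − 1000.00 Cr) = 128.00 Cr + 20.8% × 70.00 Cr = 142.56 Cr
Pension Levy: cap 50500.00 Cr − YTD 50370.00 Cr = 130.00 Cr subject; 4.6% × 130.00 Cr = 5.98 Cr
Retirement Security Contribution: 3% × 1450.00 Cr = 43.50 Cr
Transit Levy: 1.1% × 1450.00 Cr = 15.95 Cr
Total: 142.56 Cr + 5.98 Cr + 43.50 Cr + 15.95 Cr = 207.99 Cr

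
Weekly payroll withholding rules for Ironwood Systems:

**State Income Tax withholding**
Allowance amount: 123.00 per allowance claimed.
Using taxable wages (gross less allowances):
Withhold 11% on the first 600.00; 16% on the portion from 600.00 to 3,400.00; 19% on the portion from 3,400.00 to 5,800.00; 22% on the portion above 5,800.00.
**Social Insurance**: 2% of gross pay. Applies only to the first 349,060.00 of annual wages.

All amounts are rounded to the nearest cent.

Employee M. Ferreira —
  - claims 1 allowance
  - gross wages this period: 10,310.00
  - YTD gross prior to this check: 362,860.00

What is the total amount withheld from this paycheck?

1,935.14

State Income Tax: taxable = 10,310.00 − 1×123.00 = 10,187.00
  970.00 + 22% × (10,187.00 − 5,800.00) = 970.00 + 22% × 4,387.00 = 1,935.14
Social Insurance: YTD 362,860.00 ≥ cap 349,060.00 → 0.00
Total: 1,935.14 + 0.00 = 1,935.14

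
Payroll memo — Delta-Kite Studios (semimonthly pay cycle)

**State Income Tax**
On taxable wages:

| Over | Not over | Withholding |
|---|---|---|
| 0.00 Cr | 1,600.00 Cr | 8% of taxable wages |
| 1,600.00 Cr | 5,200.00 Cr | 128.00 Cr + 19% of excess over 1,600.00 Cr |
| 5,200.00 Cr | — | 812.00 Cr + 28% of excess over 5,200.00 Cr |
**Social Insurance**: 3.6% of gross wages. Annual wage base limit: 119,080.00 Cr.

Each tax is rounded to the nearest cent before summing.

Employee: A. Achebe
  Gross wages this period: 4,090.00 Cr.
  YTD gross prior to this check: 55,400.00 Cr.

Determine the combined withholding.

State Income Tax: taxable = 4,090.00 Cr
  128.00 Cr + 19% × (4,090.00 Cr − 1,600.00 Cr) = 128.00 Cr + 19% × 2,490.00 Cr = 601.10 Cr
Social Insurance: 3.6% × 4,090.00 Cr = 147.24 Cr
Total: 601.10 Cr + 147.24 Cr = 748.34 Cr

748.34 Cr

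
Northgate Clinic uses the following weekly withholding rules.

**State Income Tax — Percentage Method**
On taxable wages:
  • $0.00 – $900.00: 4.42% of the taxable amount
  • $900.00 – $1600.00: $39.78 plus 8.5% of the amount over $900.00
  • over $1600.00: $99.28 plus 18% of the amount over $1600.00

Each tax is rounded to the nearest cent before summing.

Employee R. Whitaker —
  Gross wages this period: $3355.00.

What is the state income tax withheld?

State Income Tax: taxable = $3355.00
  $99.28 + 18% × ($3355.00 − $1600.00) = $99.28 + 18% × $1755.00 = $415.18

$415.18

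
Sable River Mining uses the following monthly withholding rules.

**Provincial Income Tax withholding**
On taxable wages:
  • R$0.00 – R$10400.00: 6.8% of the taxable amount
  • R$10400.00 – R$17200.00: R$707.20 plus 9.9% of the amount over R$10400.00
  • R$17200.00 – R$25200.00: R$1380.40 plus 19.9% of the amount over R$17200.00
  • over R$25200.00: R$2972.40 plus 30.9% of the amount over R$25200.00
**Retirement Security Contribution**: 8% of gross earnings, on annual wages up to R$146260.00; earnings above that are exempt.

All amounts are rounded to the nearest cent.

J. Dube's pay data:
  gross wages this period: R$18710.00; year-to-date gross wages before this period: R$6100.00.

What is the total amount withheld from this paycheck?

R$3177.69

Provincial Income Tax: taxable = R$18710.00
  R$1380.40 + 19.9% × (R$18710.00 − R$17200.00) = R$1380.40 + 19.9% × R$1510.00 = R$1680.89
Retirement Security Contribution: 8% × R$18710.00 = R$1496.80
Total: R$1680.89 + R$1496.80 = R$3177.69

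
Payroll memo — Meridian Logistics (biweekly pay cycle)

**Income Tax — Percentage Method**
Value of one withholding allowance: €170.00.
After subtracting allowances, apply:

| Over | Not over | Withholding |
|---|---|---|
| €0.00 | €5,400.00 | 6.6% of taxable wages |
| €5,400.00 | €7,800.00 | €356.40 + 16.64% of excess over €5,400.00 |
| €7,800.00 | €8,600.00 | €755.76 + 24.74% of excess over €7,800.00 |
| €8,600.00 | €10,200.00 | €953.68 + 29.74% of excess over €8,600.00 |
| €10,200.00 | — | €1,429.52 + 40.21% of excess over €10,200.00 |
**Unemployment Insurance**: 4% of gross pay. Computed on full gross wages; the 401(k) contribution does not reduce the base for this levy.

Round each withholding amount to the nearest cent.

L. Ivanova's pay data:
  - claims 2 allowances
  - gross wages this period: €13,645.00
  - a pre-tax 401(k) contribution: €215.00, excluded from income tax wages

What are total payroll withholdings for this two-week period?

€3,137.39

Income Tax: taxable = €13,645.00 − €215.00 − 2×€170.00 = €13,090.00
  €1,429.52 + 40.21% × (€13,090.00 − €10,200.00) = €1,429.52 + 40.21% × €2,890.00 = €2,591.59
Unemployment Insurance: 4% × €13,645.00 = €545.80
Total: €2,591.59 + €545.80 = €3,137.39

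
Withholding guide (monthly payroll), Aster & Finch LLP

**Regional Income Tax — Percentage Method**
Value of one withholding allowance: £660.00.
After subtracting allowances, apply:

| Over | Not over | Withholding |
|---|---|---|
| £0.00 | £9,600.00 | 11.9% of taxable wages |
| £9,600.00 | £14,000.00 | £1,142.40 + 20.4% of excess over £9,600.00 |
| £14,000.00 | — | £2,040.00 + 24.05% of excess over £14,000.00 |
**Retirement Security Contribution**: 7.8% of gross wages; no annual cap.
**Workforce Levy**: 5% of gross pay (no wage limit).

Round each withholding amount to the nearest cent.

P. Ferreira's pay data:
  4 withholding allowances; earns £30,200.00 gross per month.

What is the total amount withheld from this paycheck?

£9,166.78

Regional Income Tax: taxable = £30,200.00 − 4×£660.00 = £27,560.00
  £2,040.00 + 24.05% × (£27,560.00 − £14,000.00) = £2,040.00 + 24.05% × £13,560.00 = £5,301.18
Retirement Security Contribution: 7.8% × £30,200.00 = £2,355.60
Workforce Levy: 5% × £30,200.00 = £1,510.00
Total: £5,301.18 + £2,355.60 + £1,510.00 = £9,166.78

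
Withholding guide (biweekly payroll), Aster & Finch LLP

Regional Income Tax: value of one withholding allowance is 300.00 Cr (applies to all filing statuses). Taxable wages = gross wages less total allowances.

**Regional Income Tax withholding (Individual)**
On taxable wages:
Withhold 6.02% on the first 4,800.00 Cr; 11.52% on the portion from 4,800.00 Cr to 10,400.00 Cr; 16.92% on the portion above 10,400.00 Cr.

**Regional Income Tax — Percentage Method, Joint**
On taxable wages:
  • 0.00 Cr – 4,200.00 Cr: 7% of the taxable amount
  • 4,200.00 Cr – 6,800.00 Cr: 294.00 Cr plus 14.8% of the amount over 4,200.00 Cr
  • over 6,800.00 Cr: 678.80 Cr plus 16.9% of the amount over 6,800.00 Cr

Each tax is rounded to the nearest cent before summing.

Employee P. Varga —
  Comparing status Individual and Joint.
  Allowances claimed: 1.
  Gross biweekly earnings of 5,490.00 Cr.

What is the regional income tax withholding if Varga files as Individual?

333.89 Cr

Regional Income Tax (Individual): taxable = 5,490.00 Cr − 1×300.00 Cr = 5,190.00 Cr
  288.96 Cr + 11.52% × (5,190.00 Cr − 4,800.00 Cr) = 288.96 Cr + 11.52% × 390.00 Cr = 333.89 Cr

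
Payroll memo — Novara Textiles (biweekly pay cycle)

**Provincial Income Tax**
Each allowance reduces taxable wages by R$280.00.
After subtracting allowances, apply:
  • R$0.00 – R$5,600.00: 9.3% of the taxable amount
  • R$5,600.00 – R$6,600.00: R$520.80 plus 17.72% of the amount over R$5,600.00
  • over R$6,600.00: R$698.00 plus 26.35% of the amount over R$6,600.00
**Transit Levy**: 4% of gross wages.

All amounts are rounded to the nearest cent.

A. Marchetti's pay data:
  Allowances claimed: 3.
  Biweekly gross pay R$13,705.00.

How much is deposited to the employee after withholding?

R$10,807.97

Provincial Income Tax: taxable = R$13,705.00 − 3×R$280.00 = R$12,865.00
  R$698.00 + 26.35% × (R$12,865.00 − R$6,600.00) = R$698.00 + 26.35% × R$6,265.00 = R$2,348.83
Transit Levy: 4% × R$13,705.00 = R$548.20
Total withheld: R$2,348.83 + R$548.20 = R$2,897.03
Net pay: R$13,705.00 − R$2,897.03 = R$10,807.97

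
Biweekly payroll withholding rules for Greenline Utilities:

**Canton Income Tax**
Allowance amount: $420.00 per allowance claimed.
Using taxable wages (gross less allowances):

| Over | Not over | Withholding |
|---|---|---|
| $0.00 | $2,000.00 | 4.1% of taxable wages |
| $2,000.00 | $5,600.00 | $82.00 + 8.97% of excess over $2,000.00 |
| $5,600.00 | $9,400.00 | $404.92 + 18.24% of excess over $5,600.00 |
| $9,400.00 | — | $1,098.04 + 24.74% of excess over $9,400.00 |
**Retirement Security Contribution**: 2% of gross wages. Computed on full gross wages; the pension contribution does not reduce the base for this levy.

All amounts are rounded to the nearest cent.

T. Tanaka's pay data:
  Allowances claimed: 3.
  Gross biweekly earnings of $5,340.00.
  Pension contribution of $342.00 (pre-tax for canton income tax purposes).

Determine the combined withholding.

$344.70

Canton Income Tax: taxable = $5,340.00 − $342.00 − 3×$420.00 = $3,738.00
  $82.00 + 8.97% × ($3,738.00 − $2,000.00) = $82.00 + 8.97% × $1,738.00 = $237.90
Retirement Security Contribution: 2% × $5,340.00 = $106.80
Total: $237.90 + $106.80 = $344.70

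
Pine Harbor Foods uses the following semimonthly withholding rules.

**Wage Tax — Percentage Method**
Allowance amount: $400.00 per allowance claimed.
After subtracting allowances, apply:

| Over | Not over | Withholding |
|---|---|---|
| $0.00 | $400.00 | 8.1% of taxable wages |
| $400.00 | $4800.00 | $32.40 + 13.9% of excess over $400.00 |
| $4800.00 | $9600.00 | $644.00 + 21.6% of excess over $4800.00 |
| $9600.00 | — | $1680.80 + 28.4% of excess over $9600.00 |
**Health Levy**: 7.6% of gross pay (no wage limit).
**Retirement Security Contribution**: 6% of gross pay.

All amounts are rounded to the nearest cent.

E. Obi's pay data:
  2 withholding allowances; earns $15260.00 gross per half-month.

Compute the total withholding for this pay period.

$5136.40

Wage Tax: taxable = $15260.00 − 2×$400.00 = $14460.00
  $1680.80 + 28.4% × ($14460.00 − $9600.00) = $1680.80 + 28.4% × $4860.00 = $3061.04
Health Levy: 7.6% × $15260.00 = $1159.76
Retirement Security Contribution: 6% × $15260.00 = $915.60
Total: $3061.04 + $1159.76 + $915.60 = $5136.40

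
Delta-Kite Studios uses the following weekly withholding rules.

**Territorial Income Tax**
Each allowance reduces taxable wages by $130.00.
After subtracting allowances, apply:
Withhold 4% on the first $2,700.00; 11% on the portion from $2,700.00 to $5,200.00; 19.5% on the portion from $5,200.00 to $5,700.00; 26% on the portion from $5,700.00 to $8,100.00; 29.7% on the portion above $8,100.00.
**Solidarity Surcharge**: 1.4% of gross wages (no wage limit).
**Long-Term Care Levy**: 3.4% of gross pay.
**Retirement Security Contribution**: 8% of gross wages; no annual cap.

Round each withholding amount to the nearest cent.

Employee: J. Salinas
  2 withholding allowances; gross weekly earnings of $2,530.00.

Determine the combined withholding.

$414.64

Territorial Income Tax: taxable = $2,530.00 − 2×$130.00 = $2,270.00
  4% × $2,270.00 = $90.80
Solidarity Surcharge: 1.4% × $2,530.00 = $35.42
Long-Term Care Levy: 3.4% × $2,530.00 = $86.02
Retirement Security Contribution: 8% × $2,530.00 = $202.40
Total: $90.80 + $35.42 + $86.02 + $202.40 = $414.64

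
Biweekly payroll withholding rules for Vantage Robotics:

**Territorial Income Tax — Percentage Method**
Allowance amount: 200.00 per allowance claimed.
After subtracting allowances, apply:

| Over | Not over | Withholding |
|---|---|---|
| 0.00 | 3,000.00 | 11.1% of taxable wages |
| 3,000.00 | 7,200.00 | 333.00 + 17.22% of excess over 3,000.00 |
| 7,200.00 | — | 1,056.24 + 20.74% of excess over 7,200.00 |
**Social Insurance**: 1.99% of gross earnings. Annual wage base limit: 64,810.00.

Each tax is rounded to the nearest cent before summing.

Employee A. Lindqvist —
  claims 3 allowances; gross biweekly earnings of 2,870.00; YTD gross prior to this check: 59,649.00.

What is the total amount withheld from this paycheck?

309.08

Territorial Income Tax: taxable = 2,870.00 − 3×200.00 = 2,270.00
  11.1% × 2,270.00 = 251.97
Social Insurance: 1.99% × 2,870.00 = 57.11
Total: 251.97 + 57.11 = 309.08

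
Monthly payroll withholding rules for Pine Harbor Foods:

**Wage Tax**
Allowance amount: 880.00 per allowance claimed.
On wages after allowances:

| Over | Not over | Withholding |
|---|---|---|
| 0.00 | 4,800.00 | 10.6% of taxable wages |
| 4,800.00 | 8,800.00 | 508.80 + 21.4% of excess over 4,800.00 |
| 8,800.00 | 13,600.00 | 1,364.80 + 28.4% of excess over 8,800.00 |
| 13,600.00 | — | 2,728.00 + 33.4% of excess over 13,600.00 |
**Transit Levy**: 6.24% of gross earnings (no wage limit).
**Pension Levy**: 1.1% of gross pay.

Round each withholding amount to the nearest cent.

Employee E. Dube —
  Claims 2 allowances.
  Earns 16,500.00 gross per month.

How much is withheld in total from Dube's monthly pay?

Wage Tax: taxable = 16,500.00 − 2×880.00 = 14,740.00
  2,728.00 + 33.4% × (14,740.00 − 13,600.00) = 2,728.00 + 33.4% × 1,140.00 = 3,108.76
Transit Levy: 6.24% × 16,500.00 = 1,029.60
Pension Levy: 1.1% × 16,500.00 = 181.50
Total: 3,108.76 + 1,029.60 + 181.50 = 4,319.86

4,319.86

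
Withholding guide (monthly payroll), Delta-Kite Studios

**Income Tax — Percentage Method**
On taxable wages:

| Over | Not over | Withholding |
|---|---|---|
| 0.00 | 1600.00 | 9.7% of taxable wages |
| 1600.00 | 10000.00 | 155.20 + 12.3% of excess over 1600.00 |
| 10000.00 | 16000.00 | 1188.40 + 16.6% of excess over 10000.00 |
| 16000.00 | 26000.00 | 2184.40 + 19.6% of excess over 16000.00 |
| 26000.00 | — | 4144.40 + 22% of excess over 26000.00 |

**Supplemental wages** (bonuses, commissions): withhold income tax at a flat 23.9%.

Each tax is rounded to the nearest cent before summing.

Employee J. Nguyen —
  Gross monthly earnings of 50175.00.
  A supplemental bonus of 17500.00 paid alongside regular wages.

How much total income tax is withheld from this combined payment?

Income Tax: taxable = 50175.00
  4144.40 + 22% × (50175.00 − 26000.00) = 4144.40 + 22% × 24175.00 = 9462.90
Supplemental (23.9% flat on bonus): 23.9% × 17500.00 = 4182.50
Total income tax: 9462.90 + 4182.50 = 13645.40

13645.40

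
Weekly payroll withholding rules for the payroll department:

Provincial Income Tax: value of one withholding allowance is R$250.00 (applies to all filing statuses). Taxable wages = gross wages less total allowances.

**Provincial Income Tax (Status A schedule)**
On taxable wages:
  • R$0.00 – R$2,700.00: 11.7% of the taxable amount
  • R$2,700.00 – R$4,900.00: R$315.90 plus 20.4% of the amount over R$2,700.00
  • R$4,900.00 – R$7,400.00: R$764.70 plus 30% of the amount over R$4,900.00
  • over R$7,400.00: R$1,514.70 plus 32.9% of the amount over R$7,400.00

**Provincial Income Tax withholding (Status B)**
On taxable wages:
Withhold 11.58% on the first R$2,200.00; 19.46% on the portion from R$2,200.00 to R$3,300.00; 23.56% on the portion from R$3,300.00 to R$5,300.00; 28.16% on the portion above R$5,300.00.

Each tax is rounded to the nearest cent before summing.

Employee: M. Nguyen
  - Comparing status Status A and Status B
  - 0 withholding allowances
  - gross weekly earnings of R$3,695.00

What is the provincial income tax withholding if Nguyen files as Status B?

R$561.88

Provincial Income Tax (Status B): taxable = R$3,695.00
  R$468.82 + 23.56% × (R$3,695.00 − R$3,300.00) = R$468.82 + 23.56% × R$395.00 = R$561.88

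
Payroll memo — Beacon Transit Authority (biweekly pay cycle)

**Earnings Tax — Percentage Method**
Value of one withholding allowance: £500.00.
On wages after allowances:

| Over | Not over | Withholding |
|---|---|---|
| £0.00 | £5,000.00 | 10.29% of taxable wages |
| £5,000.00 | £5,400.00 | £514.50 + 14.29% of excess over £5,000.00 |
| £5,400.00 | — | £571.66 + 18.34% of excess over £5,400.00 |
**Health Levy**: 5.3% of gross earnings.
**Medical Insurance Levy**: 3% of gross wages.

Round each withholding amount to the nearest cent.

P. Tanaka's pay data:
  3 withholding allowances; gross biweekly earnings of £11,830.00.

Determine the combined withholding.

Earnings Tax: taxable = £11,830.00 − 3×£500.00 = £10,330.00
  £571.66 + 18.34% × (£10,330.00 − £5,400.00) = £571.66 + 18.34% × £4,930.00 = £1,475.82
Health Levy: 5.3% × £11,830.00 = £626.99
Medical Insurance Levy: 3% × £11,830.00 = £354.90
Total: £1,475.82 + £626.99 + £354.90 = £2,457.71

£2,457.71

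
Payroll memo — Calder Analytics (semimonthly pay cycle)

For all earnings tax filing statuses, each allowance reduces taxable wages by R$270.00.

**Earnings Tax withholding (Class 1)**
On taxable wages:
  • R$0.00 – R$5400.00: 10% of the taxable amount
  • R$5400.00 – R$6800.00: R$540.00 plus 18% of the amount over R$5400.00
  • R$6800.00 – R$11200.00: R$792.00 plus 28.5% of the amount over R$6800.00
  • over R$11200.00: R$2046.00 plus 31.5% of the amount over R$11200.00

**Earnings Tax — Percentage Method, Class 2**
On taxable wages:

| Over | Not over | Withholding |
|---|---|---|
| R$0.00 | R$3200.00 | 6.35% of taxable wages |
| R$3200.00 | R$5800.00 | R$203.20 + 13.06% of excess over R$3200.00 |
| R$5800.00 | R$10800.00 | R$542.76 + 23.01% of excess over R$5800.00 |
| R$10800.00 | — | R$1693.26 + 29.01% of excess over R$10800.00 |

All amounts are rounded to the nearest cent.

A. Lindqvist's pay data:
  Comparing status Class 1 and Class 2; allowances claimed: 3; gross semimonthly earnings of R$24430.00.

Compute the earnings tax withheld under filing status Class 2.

Earnings Tax (Class 2): taxable = R$24430.00 − 3×R$270.00 = R$23620.00
  R$1693.26 + 29.01% × (R$23620.00 − R$10800.00) = R$1693.26 + 29.01% × R$12820.00 = R$5412.34

R$5412.34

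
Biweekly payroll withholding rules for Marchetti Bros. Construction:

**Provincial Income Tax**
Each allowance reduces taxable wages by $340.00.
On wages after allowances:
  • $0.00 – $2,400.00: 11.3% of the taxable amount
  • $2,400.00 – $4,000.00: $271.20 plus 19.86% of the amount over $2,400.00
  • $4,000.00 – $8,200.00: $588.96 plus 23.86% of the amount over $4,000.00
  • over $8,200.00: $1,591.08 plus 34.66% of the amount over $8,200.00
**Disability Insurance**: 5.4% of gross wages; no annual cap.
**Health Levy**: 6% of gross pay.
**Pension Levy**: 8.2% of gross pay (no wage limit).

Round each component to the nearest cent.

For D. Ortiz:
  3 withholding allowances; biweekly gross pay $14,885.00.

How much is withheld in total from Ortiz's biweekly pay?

$6,472.03

Provincial Income Tax: taxable = $14,885.00 − 3×$340.00 = $13,865.00
  $1,591.08 + 34.66% × ($13,865.00 − $8,200.00) = $1,591.08 + 34.66% × $5,665.00 = $3,554.57
Disability Insurance: 5.4% × $14,885.00 = $803.79
Health Levy: 6% × $14,885.00 = $893.10
Pension Levy: 8.2% × $14,885.00 = $1,220.57
Total: $3,554.57 + $803.79 + $893.10 + $1,220.57 = $6,472.03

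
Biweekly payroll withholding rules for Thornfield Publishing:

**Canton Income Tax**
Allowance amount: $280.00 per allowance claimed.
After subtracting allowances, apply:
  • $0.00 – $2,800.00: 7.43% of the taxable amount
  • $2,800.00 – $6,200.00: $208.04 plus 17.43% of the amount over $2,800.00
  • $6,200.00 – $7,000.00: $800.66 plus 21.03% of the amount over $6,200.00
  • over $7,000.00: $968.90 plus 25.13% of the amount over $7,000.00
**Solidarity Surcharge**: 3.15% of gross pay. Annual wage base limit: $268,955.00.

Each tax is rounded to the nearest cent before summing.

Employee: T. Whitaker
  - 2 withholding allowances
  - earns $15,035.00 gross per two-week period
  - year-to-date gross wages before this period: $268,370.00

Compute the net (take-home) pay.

$12,169.20

Canton Income Tax: taxable = $15,035.00 − 2×$280.00 = $14,475.00
  $968.90 + 25.13% × ($14,475.00 − $7,000.00) = $968.90 + 25.13% × $7,475.00 = $2,847.37
Solidarity Surcharge: cap $268,955.00 − YTD $268,370.00 = $585.00 subject; 3.15% × $585.00 = $18.43
Total withheld: $2,847.37 + $18.43 = $2,865.80
Net pay: $15,035.00 − $2,865.80 = $12,169.20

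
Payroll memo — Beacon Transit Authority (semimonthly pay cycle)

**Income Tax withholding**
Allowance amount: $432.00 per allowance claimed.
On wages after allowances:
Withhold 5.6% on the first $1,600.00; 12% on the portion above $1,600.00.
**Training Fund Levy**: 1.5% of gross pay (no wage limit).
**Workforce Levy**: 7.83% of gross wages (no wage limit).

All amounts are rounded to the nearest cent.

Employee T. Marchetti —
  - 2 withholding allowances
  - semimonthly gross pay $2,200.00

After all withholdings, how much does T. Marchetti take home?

$1,919.92

Income Tax: taxable = $2,200.00 − 2×$432.00 = $1,336.00
  5.6% × $1,336.00 = $74.82
Training Fund Levy: 1.5% × $2,200.00 = $33.00
Workforce Levy: 7.83% × $2,200.00 = $172.26
Total withheld: $74.82 + $33.00 + $172.26 = $280.08
Net pay: $2,200.00 − $280.08 = $1,919.92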